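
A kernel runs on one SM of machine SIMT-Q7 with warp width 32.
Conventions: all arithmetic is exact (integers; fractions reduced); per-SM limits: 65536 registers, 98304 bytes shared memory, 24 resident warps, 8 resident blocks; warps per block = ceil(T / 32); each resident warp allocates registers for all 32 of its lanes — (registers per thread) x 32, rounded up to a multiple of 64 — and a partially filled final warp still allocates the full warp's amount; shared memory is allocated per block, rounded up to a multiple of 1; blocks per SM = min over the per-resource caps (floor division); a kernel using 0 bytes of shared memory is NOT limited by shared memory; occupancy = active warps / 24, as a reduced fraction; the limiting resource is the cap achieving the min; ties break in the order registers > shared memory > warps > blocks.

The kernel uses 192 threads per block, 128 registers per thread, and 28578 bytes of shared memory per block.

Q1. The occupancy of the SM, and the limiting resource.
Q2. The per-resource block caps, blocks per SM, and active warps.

Answer: occupancy 1/2, limited by registers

registers: 2 blocks
shared memory: 3 blocks
warps: 4 blocks
blocks: 8 blocks

Answer: 2 blocks, 12 active warps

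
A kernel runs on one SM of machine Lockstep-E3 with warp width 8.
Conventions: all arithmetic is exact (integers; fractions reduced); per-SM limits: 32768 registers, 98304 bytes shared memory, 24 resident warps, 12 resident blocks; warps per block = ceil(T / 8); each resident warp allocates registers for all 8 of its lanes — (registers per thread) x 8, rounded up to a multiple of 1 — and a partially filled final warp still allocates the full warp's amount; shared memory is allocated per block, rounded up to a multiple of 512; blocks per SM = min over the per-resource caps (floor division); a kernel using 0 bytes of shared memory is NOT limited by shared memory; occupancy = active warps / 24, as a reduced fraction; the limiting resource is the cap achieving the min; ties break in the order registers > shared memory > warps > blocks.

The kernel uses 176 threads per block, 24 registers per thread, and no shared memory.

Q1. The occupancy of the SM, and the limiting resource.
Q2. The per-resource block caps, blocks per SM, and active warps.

Answer: occupancy 11/12, limited by warps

registers: 7 blocks
shared memory: no limit (kernel uses none)
warps: 1 block
blocks: 12 blocks

Answer: 1 block, 22 active warps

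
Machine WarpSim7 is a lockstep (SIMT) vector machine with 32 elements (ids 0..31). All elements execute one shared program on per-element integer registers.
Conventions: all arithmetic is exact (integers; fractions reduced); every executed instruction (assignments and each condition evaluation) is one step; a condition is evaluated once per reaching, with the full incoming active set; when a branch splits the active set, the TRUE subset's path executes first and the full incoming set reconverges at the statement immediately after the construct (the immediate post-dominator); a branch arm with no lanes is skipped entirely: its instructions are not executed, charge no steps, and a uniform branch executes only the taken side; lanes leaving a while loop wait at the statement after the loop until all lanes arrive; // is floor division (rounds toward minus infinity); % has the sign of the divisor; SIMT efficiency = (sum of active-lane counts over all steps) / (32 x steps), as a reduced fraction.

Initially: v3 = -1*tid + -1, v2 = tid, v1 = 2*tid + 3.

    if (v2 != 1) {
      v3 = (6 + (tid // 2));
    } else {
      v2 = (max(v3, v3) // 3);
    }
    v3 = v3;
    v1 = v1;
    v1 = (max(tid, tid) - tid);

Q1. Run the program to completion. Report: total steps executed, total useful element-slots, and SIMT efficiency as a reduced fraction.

Answer: 6 steps, 160 useful, 5/6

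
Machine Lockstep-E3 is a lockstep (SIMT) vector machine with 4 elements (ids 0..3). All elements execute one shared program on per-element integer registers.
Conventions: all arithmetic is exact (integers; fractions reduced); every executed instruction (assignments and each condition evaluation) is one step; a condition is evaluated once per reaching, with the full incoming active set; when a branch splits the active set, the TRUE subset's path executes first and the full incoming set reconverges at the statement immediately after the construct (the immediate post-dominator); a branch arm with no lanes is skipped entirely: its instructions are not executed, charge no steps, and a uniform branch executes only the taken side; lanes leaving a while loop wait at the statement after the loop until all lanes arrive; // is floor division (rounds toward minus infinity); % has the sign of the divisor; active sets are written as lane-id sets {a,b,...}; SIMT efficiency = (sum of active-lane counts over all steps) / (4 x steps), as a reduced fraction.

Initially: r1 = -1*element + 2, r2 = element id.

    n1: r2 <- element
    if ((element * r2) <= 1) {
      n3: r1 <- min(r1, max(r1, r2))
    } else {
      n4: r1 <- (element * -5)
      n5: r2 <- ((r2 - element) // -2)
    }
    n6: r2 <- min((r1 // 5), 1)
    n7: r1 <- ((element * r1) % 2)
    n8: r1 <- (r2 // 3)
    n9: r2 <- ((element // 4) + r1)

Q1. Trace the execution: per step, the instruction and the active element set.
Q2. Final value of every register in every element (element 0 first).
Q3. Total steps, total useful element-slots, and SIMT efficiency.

step 0: r2 <- element                {0,1,2,3}
step 1: eval ((element * r2) <= 1)   {0,1,2,3}
step 2: r1 <- min(r1, max(r1, r2))   {0,1}
step 3: r1 <- (element * -5)         {2,3}
step 4: r2 <- ((r2 - element) // -2) {2,3}
step 5: r2 <- min((r1 // 5), 1)      {0,1,2,3}
step 6: r1 <- ((element * r1) % 2)   {0,1,2,3}
step 7: r1 <- (r2 // 3)              {0,1,2,3}
step 8: r2 <- ((element // 4) + r1)  {0,1,2,3}

Answer: 9 steps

r1: 0,0,-1,-1
r2: 0,0,-1,-1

steps = 9; useful = 30; efficiency = 30/36 = 5/6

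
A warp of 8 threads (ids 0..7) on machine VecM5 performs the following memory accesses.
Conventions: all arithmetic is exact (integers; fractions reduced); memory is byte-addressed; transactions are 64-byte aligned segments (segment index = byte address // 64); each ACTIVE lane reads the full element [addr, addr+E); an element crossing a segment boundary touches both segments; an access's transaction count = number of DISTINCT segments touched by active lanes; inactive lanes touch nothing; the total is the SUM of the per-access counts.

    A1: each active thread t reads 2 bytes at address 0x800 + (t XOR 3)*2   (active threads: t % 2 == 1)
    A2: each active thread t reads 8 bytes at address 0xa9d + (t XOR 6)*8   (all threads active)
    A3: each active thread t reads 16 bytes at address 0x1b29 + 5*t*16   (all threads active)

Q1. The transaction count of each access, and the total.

A1: 1 transaction
A2: 2 transactions
A3: 10 transactions

Answer: 1,2,10; total 13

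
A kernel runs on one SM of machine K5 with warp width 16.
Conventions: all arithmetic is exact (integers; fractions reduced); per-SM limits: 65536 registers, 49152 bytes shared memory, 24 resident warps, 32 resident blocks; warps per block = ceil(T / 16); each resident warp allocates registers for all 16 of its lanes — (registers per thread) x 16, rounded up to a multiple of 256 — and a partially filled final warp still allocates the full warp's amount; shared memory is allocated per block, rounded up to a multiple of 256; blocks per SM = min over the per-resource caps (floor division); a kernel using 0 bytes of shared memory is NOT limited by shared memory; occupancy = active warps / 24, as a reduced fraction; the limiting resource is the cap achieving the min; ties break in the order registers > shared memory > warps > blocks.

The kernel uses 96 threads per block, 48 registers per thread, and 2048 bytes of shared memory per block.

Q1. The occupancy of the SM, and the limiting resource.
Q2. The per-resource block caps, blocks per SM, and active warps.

Answer: occupancy 1, limited by warps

registers: 14 blocks
shared memory: 24 blocks
warps: 4 blocks
blocks: 32 blocks

Answer: 4 blocks, 24 active warps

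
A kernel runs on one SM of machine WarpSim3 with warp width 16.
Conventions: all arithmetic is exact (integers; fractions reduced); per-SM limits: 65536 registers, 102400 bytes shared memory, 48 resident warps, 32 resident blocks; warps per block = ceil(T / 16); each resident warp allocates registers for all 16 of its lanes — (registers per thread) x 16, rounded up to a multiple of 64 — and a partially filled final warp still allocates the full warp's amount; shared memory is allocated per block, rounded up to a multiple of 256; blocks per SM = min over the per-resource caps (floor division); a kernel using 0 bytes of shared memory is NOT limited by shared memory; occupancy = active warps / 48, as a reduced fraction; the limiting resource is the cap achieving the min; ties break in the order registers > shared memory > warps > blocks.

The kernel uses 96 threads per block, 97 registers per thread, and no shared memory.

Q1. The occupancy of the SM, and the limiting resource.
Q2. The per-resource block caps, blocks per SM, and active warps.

Answer: occupancy 3/4, limited by registers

registers: 6 blocks
shared memory: no limit (kernel uses none)
warps: 8 blocks
blocks: 32 blocks

Answer: 6 blocks, 36 active warps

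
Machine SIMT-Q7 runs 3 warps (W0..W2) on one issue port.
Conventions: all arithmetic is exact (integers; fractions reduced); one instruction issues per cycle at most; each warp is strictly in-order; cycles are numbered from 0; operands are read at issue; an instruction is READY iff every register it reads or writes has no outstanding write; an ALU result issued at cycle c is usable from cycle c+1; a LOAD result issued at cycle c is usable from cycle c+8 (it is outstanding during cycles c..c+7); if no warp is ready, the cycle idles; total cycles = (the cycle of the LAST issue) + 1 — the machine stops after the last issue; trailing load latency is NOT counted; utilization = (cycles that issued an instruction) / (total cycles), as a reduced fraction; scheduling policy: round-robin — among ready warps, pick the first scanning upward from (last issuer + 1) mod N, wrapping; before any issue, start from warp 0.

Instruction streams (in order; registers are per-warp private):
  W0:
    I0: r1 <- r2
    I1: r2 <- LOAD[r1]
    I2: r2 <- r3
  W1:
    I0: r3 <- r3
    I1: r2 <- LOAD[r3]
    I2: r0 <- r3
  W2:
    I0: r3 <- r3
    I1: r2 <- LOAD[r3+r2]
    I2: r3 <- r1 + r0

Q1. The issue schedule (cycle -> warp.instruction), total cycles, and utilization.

cycle 0: W0.I0
cycle 1: W1.I0
cycle 2: W2.I0
cycle 3: W0.I1
cycle 4: W1.I1
cycle 5: W2.I1
cycle 6: W1.I2
cycle 7: W2.I2
cycle 8: idle
cycle 9: idle
cycle 10: idle
cycle 11: W0.I2

Answer: 12 cycles, utilization 3/4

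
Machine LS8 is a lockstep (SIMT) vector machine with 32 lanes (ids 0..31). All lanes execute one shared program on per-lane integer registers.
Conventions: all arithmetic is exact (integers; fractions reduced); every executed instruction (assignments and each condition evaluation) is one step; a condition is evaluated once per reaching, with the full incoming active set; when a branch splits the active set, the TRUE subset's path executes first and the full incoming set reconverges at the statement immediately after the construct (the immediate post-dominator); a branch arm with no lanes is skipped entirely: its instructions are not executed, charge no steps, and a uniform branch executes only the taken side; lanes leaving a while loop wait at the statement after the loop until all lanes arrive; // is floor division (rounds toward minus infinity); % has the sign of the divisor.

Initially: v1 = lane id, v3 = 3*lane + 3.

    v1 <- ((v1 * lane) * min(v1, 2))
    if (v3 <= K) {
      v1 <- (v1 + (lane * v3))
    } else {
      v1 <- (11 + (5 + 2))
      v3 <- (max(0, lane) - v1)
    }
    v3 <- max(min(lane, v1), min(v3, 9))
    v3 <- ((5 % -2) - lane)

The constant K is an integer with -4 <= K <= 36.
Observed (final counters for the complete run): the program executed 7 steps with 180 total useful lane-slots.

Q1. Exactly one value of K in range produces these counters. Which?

Answer: K = 36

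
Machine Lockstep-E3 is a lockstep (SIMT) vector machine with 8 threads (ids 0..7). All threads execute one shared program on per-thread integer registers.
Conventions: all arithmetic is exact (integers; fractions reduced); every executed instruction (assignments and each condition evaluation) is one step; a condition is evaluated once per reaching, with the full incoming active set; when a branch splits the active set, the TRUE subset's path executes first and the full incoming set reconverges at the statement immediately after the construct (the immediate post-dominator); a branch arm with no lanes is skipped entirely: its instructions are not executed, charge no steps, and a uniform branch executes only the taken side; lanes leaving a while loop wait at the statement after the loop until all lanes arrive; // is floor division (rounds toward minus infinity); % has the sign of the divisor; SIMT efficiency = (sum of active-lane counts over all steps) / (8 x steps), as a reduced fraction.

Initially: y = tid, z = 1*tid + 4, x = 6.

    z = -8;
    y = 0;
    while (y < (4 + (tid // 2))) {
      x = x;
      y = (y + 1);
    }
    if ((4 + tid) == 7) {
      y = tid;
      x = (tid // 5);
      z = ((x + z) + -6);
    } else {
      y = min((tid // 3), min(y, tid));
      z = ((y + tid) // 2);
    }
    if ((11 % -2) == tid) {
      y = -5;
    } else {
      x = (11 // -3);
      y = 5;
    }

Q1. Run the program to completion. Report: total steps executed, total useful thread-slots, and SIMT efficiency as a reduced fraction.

Answer: 33 steps, 205 useful, 205/264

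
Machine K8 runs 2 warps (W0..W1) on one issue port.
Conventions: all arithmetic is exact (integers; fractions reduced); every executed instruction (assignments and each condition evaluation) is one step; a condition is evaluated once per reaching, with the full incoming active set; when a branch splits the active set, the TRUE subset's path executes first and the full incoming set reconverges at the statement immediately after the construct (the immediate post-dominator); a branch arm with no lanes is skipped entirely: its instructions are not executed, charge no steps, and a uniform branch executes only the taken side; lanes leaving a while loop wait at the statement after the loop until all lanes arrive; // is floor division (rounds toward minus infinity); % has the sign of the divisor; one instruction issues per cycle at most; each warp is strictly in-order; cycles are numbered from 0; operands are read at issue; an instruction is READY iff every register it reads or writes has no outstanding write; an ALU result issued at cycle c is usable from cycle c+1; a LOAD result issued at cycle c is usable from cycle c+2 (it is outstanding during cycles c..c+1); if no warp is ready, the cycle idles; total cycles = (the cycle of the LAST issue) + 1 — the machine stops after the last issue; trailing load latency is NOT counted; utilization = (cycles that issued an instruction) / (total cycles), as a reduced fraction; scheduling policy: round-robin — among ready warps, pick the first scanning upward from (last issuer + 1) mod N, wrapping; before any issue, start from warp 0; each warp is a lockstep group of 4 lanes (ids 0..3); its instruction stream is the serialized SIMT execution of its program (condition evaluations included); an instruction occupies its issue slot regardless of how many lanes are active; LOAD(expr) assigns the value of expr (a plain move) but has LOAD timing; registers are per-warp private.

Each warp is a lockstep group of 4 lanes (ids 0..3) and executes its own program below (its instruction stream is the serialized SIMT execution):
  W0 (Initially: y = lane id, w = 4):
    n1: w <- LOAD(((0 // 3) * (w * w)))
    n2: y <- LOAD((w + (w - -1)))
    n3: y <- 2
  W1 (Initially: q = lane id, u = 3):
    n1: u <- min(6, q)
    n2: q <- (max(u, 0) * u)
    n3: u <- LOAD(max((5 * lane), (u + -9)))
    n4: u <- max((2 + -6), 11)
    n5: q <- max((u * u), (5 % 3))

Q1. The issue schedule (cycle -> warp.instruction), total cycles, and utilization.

cycle 0: W0.I0
cycle 1: W1.I0
cycle 2: W0.I1
cycle 3: W1.I1
cycle 4: W0.I2
cycle 5: W1.I2
cycle 6: idle
cycle 7: W1.I3
cycle 8: W1.I4

Answer: 9 cycles, utilization 8/9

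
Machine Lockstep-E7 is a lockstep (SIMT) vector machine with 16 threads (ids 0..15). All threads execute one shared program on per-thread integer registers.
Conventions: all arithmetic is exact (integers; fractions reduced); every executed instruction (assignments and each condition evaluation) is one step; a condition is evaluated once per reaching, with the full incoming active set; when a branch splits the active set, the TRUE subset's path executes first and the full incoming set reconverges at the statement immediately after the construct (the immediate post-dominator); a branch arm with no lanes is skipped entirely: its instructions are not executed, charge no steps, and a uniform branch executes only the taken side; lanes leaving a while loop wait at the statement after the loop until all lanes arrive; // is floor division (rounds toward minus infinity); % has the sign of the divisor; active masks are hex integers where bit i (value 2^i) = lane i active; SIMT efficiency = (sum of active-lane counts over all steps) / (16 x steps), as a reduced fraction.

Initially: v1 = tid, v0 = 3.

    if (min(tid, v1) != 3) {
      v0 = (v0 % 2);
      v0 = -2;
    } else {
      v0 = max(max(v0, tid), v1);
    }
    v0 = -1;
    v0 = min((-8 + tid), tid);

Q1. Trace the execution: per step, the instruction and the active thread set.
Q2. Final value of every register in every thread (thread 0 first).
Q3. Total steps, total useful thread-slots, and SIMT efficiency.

step 0: eval (min(tid, v1) != 3)     0xffff
step 1: v0 <- (v0 % 2)               0xfff7
step 2: v0 <- -2                     0xfff7
step 3: v0 <- max(max(v0, tid), v1)  0x0008
step 4: v0 <- -1                     0xffff
step 5: v0 <- min((-8 + tid), tid)   0xffff

Answer: 6 steps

v1: 0,1,2,3,4,5,6,7,8,9,10,11,12,13,14,15
v0: -8,-7,-6,-5,-4,-3,-2,-1,0,1,2,3,4,5,6,7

steps = 6; useful = 79; efficiency = 79/96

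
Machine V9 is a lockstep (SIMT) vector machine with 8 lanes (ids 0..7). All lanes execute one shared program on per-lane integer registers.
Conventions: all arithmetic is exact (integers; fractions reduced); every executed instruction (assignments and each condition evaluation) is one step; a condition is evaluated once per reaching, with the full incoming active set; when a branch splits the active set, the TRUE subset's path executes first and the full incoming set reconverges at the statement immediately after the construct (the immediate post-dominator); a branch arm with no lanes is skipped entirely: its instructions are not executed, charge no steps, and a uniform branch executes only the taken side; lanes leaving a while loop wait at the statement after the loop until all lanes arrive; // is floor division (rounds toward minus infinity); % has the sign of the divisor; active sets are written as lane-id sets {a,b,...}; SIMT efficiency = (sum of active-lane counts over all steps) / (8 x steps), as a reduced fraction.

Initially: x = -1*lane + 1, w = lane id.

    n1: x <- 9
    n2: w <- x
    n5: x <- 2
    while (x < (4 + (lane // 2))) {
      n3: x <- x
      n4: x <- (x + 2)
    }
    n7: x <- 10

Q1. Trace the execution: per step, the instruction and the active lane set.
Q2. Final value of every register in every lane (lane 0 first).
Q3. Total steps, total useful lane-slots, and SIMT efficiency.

step 0: x <- 9                       {0,1,2,3,4,5,6,7}
step 1: w <- x                       {0,1,2,3,4,5,6,7}
step 2: x <- 2                       {0,1,2,3,4,5,6,7}
step 3: eval (x < (4 + (lane // 2))) {0,1,2,3,4,5,6,7}
step 4: x <- x                       {0,1,2,3,4,5,6,7}
step 5: x <- (x + 2)                 {0,1,2,3,4,5,6,7}
step 6: eval (x < (4 + (lane // 2))) {0,1,2,3,4,5,6,7}
step 7: x <- x                       {2,3,4,5,6,7}
step 8: x <- (x + 2)                 {2,3,4,5,6,7}
step 9: eval (x < (4 + (lane // 2))) {2,3,4,5,6,7}
step 10: x <- x                       {6,7}
step 11: x <- (x + 2)                 {6,7}
step 12: eval (x < (4 + (lane // 2))) {6,7}
step 13: x <- 10                      {0,1,2,3,4,5,6,7}

Answer: 14 steps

x: 10,10,10,10,10,10,10,10
w: 9,9,9,9,9,9,9,9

steps = 14; useful = 88; efficiency = 88/112 = 11/14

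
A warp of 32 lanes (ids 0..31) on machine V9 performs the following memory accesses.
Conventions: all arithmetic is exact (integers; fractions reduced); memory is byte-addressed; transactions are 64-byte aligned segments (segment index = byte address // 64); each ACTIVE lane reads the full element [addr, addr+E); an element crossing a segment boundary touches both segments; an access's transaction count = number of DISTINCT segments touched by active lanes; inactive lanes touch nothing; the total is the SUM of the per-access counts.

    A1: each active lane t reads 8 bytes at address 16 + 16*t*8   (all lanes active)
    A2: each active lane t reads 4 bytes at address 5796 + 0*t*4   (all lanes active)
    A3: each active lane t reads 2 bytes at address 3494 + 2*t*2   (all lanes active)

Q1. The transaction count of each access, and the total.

A1: 32 transactions
A2: 1 transaction
A3: 3 transactions

Answer: 32,1,3; total 36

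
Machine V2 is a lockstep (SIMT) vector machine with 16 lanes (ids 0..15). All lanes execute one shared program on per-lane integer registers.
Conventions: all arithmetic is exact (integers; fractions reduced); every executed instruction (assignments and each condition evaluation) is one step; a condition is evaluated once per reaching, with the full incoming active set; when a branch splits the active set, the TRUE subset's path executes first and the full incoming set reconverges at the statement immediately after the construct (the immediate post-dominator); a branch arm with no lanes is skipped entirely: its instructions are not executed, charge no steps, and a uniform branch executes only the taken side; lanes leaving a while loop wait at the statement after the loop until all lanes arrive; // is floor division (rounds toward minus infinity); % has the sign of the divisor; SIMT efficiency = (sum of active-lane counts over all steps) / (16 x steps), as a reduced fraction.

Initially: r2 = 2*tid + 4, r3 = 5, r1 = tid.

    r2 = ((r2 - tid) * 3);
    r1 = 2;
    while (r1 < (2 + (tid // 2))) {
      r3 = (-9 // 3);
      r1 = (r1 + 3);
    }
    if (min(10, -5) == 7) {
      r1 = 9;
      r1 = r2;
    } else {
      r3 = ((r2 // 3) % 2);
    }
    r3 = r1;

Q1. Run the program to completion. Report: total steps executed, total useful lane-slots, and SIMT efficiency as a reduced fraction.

Answer: 15 steps, 168 useful, 7/10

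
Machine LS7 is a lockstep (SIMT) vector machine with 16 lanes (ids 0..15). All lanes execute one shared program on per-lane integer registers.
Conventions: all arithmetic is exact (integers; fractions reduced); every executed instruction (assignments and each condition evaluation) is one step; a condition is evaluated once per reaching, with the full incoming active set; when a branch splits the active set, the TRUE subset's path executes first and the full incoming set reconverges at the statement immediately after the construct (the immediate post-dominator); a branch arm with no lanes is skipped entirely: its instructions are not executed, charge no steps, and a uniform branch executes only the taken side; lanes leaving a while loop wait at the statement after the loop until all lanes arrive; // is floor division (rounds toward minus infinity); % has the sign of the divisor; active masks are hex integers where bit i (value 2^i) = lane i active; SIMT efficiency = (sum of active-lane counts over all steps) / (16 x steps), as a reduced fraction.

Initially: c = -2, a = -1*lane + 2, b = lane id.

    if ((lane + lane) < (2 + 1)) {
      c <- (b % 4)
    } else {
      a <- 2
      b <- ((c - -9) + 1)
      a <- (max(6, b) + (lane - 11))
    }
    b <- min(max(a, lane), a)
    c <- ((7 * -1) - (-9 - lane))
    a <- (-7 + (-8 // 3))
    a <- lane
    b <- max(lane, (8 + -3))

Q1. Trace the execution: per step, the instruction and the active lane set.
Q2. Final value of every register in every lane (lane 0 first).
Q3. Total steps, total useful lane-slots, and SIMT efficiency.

step 0: eval ((lane + lane) < (2 + 1)) 0xffff
step 1: c <- (b % 4)                 0x0003
step 2: a <- 2                       0xfffc
step 3: b <- ((c - -9) + 1)          0xfffc
step 4: a <- (max(6, b) + (lane - 11)) 0xfffc
step 5: b <- min(max(a, lane), a)    0xffff
step 6: c <- ((7 * -1) - (-9 - lane)) 0xffff
step 7: a <- (-7 + (-8 // 3))        0xffff
step 8: a <- lane                    0xffff
step 9: b <- max(lane, (8 + -3))     0xffff

Answer: 10 steps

c: 2,3,4,5,6,7,8,9,10,11,12,13,14,15,16,17
a: 0,1,2,3,4,5,6,7,8,9,10,11,12,13,14,15
b: 5,5,5,5,5,5,6,7,8,9,10,11,12,13,14,15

steps = 10; useful = 140; efficiency = 140/160 = 7/8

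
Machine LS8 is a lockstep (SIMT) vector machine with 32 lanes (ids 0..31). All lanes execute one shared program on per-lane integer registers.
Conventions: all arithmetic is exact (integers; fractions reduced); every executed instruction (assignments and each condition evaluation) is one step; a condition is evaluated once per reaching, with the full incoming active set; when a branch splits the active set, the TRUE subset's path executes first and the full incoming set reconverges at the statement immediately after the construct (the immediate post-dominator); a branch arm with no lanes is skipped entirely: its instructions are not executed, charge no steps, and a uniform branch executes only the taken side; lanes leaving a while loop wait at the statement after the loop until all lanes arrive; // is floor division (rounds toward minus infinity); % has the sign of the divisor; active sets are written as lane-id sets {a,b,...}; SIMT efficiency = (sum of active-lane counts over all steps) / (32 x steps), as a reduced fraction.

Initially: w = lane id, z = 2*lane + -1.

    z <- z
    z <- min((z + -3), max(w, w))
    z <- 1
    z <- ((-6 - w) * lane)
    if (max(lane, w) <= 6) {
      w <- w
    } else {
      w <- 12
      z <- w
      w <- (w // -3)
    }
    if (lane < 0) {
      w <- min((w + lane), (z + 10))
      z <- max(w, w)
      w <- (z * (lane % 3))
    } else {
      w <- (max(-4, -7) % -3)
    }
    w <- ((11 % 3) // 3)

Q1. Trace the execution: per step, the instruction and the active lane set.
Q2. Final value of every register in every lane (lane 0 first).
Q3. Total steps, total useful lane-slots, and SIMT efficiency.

step 0: z <- z                       {0,1,2,3,4,5,6,7,8,9,10,11,12,13,14,15,16,17,18,19,20,21,22,23,24,25,26,27,28,29,30,31}
step 1: z <- min((z + -3), max(w, w)) {0,1,2,3,4,5,6,7,8,9,10,11,12,13,14,15,16,17,18,19,20,21,22,23,24,25,26,27,28,29,30,31}
step 2: z <- 1                       {0,1,2,3,4,5,6,7,8,9,10,11,12,13,14,15,16,17,18,19,20,21,22,23,24,25,26,27,28,29,30,31}
step 3: z <- ((-6 - w) * lane)       {0,1,2,3,4,5,6,7,8,9,10,11,12,13,14,15,16,17,18,19,20,21,22,23,24,25,26,27,28,29,30,31}
step 4: eval (max(lane, w) <= 6)     {0,1,2,3,4,5,6,7,8,9,10,11,12,13,14,15,16,17,18,19,20,21,22,23,24,25,26,27,28,29,30,31}
step 5: w <- w                       {0,1,2,3,4,5,6}
step 6: w <- 12                      {7,8,9,10,11,12,13,14,15,16,17,18,19,20,21,22,23,24,25,26,27,28,29,30,31}
step 7: z <- w                       {7,8,9,10,11,12,13,14,15,16,17,18,19,20,21,22,23,24,25,26,27,28,29,30,31}
step 8: w <- (w // -3)               {7,8,9,10,11,12,13,14,15,16,17,18,19,20,21,22,23,24,25,26,27,28,29,30,31}
step 9: eval (lane < 0)              {0,1,2,3,4,5,6,7,8,9,10,11,12,13,14,15,16,17,18,19,20,21,22,23,24,25,26,27,28,29,30,31}
step 10: w <- (max(-4, -7) % -3)      {0,1,2,3,4,5,6,7,8,9,10,11,12,13,14,15,16,17,18,19,20,21,22,23,24,25,26,27,28,29,30,31}
step 11: w <- ((11 % 3) // 3)         {0,1,2,3,4,5,6,7,8,9,10,11,12,13,14,15,16,17,18,19,20,21,22,23,24,25,26,27,28,29,30,31}

Answer: 12 steps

w: 0,0,0,0,0,0,0,0,0,0,0,0,0,0,0,0,0,0,0,0,0,0,0,0,0,0,0,0,0,0,0,0
z: 0,-7,-16,-27,-40,-55,-72,12,12,12,12,12,12,12,12,12,12,12,12,12,12,12,12,12,12,12,12,12,12,12,12,12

steps = 12; useful = 338; efficiency = 338/384 = 169/192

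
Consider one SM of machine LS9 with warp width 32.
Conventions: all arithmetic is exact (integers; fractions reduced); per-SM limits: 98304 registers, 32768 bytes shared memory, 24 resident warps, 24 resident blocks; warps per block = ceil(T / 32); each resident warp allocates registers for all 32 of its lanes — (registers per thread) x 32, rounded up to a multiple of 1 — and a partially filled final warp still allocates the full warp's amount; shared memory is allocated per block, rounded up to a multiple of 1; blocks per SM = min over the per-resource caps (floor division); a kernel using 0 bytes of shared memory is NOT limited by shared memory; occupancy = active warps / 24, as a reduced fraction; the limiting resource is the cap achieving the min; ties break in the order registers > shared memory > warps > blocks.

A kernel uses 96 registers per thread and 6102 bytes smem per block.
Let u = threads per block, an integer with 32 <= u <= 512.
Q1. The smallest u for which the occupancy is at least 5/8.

Answer: u = 65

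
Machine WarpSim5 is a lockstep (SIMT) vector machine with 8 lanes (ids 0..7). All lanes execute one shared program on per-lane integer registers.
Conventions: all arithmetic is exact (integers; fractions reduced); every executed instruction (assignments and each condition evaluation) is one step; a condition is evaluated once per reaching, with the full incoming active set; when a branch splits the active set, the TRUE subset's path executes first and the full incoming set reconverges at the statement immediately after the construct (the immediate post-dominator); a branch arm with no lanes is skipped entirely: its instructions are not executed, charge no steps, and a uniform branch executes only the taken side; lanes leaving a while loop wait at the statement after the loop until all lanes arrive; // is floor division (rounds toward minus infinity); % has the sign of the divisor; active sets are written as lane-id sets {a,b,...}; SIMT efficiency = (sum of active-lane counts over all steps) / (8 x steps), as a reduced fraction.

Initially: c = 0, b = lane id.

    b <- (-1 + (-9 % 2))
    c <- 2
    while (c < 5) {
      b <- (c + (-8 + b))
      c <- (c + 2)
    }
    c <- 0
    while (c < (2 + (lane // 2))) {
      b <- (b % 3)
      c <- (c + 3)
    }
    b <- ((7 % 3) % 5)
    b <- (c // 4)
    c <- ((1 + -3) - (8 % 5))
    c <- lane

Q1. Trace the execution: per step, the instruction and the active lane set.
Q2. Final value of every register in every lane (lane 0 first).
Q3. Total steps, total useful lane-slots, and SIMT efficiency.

step 0: b <- (-1 + (-9 % 2))         {0,1,2,3,4,5,6,7}
step 1: c <- 2                       {0,1,2,3,4,5,6,7}
step 2: eval (c < 5)                 {0,1,2,3,4,5,6,7}
step 3: b <- (c + (-8 + b))          {0,1,2,3,4,5,6,7}
step 4: c <- (c + 2)                 {0,1,2,3,4,5,6,7}
step 5: eval (c < 5)                 {0,1,2,3,4,5,6,7}
step 6: b <- (c + (-8 + b))          {0,1,2,3,4,5,6,7}
step 7: c <- (c + 2)                 {0,1,2,3,4,5,6,7}
step 8: eval (c < 5)                 {0,1,2,3,4,5,6,7}
step 9: c <- 0                       {0,1,2,3,4,5,6,7}
step 10: eval (c < (2 + (lane // 2))) {0,1,2,3,4,5,6,7}
step 11: b <- (b % 3)                 {0,1,2,3,4,5,6,7}
step 12: c <- (c + 3)                 {0,1,2,3,4,5,6,7}
step 13: eval (c < (2 + (lane // 2))) {0,1,2,3,4,5,6,7}
step 14: b <- (b % 3)                 {4,5,6,7}
step 15: c <- (c + 3)                 {4,5,6,7}
step 16: eval (c < (2 + (lane // 2))) {4,5,6,7}
step 17: b <- ((7 % 3) % 5)           {0,1,2,3,4,5,6,7}
step 18: b <- (c // 4)                {0,1,2,3,4,5,6,7}
step 19: c <- ((1 + -3) - (8 % 5))    {0,1,2,3,4,5,6,7}
step 20: c <- lane                    {0,1,2,3,4,5,6,7}

Answer: 21 steps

c: 0,1,2,3,4,5,6,7
b: 0,0,0,0,1,1,1,1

steps = 21; useful = 156; efficiency = 156/168 = 13/14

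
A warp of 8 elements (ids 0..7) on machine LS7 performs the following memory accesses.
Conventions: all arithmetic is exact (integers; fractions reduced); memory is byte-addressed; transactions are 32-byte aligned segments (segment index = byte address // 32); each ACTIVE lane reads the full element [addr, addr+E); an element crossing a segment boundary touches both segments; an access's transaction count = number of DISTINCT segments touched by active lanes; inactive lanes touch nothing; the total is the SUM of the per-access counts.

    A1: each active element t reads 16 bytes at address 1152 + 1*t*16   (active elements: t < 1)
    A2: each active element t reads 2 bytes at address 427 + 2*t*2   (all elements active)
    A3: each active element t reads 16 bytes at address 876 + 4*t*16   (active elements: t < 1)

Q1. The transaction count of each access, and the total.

A1: 1 transaction
A2: 2 transactions
A3: 1 transaction

Answer: 1,2,1; total 4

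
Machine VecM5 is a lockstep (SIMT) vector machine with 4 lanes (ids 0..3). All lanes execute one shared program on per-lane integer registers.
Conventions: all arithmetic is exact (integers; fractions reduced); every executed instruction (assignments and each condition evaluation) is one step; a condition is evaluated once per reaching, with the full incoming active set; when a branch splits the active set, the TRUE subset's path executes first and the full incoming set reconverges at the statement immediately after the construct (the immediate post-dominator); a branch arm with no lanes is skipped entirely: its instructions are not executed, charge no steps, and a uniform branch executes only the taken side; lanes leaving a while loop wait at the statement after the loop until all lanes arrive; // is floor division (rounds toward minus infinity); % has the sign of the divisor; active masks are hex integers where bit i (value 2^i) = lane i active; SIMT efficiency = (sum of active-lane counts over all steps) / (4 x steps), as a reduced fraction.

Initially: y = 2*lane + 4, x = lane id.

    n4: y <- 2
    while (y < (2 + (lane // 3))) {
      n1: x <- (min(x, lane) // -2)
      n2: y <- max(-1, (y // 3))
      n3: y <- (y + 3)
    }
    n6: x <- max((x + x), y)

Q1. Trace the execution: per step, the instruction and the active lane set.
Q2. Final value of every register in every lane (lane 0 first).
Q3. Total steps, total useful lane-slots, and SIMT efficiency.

step 0: y <- 2                       0xf
step 1: eval (y < (2 + (lane // 3))) 0xf
step 2: x <- (min(x, lane) // -2)    0x8
step 3: y <- max(-1, (y // 3))       0x8
step 4: y <- (y + 3)                 0x8
step 5: eval (y < (2 + (lane // 3))) 0x8
step 6: x <- max((x + x), y)         0xf

Answer: 7 steps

y: 2,2,2,3
x: 2,2,4,3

steps = 7; useful = 16; efficiency = 16/28 = 4/7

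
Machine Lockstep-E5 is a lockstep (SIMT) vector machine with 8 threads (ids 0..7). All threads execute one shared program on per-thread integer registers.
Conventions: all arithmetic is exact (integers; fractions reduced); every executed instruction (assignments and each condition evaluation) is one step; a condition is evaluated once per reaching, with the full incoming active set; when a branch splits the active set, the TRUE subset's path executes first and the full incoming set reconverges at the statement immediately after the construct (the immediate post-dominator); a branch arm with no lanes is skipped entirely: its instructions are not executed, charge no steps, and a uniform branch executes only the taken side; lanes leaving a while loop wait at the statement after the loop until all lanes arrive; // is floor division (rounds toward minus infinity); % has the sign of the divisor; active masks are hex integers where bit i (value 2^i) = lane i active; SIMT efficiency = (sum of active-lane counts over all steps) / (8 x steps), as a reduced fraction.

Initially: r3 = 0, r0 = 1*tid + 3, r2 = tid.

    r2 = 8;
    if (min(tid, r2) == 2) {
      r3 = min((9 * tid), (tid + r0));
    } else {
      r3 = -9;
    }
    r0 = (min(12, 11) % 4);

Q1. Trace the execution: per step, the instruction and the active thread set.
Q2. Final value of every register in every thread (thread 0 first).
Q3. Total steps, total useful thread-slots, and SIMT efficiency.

step 0: r2 <- 8                      0xff
step 1: eval (min(tid, r2) == 2)     0xff
step 2: r3 <- min((9 * tid), (tid + r0)) 0x04
step 3: r3 <- -9                     0xfb
step 4: r0 <- (min(12, 11) % 4)      0xff

Answer: 5 steps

r3: -9,-9,7,-9,-9,-9,-9,-9
r0: 3,3,3,3,3,3,3,3
r2: 8,8,8,8,8,8,8,8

steps = 5; useful = 32; efficiency = 32/40 = 4/5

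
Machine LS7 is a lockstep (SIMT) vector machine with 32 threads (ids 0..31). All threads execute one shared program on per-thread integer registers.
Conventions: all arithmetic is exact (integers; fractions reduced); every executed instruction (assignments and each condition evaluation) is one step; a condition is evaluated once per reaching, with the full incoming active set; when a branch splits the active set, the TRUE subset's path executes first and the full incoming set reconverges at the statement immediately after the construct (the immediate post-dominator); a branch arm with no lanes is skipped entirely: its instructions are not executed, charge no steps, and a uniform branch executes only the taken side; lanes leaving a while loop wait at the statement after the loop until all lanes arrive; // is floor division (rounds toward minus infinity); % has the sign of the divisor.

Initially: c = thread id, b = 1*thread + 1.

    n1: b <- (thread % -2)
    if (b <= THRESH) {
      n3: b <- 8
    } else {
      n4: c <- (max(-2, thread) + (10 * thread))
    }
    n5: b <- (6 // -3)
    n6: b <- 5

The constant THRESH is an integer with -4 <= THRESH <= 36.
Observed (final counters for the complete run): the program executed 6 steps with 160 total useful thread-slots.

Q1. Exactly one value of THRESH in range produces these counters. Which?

Answer: THRESH = -1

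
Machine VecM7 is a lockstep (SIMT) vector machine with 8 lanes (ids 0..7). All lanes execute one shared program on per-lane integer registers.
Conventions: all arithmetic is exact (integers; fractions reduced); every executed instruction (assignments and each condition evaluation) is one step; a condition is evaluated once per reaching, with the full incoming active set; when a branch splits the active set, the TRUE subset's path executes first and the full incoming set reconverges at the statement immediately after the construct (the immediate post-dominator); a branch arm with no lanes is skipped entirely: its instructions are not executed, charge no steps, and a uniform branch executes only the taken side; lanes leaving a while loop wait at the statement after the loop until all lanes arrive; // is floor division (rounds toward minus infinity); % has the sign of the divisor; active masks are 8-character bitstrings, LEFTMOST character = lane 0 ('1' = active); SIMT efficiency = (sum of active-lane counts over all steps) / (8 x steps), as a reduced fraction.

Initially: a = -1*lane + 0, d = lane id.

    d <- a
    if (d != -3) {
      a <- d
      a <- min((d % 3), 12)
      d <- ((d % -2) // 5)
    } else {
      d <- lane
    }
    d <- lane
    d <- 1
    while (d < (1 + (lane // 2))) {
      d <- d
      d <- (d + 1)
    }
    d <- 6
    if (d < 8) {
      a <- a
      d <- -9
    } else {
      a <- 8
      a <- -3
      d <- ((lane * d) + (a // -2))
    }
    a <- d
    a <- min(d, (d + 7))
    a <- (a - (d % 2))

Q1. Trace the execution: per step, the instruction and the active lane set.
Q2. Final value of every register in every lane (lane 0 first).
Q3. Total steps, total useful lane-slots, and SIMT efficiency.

step 0: d <- a                       11111111
step 1: eval (d != -3)               11111111
step 2: a <- d                       11101111
step 3: a <- min((d % 3), 12)        11101111
step 4: d <- ((d % -2) // 5)         11101111
step 5: d <- lane                    00010000
step 6: d <- lane                    11111111
step 7: d <- 1                       11111111
step 8: eval (d < (1 + (lane // 2))) 11111111
step 9: d <- d                       00111111
step 10: d <- (d + 1)                 00111111
step 11: eval (d < (1 + (lane // 2))) 00111111
step 12: d <- d                       00001111
step 13: d <- (d + 1)                 00001111
step 14: eval (d < (1 + (lane // 2))) 00001111
step 15: d <- d                       00000011
step 16: d <- (d + 1)                 00000011
step 17: eval (d < (1 + (lane // 2))) 00000011
step 18: d <- 6                       11111111
step 19: eval (d < 8)                 11111111
step 20: a <- a                       11111111
step 21: d <- -9                      11111111
step 22: a <- d                       11111111
step 23: a <- min(d, (d + 7))         11111111
step 24: a <- (a - (d % 2))           11111111

Answer: 25 steps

a: -10,-10,-10,-10,-10,-10,-10,-10
d: -9,-9,-9,-9,-9,-9,-9,-9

steps = 25; useful = 154; efficiency = 154/200 = 77/100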